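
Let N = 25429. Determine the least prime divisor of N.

59

25429 is odd.
Digit sum 22, not divisible by 3.
Ends in 9: not divisible by 5.
7: 25429 = 7·3632 + 5
11: 25429 = 11·2311 + 8
13: 25429 = 13·1956 + 1
17: 25429 = 17·1495 + 14
19: 25429 = 19·1338 + 7
23: 25429 = 23·1105 + 14
29: 25429 = 29·876 + 25
31: 25429 = 31·820 + 9
37: 25429 = 37·687 + 10
41: 25429 = 41·620 + 9
43: 25429 = 43·591 + 16
47: 25429 = 47·541 + 2
53: 25429 = 53·479 + 42
59: 25429 = 59·431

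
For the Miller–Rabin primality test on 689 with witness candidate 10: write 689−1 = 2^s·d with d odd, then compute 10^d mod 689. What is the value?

689 − 1 = 688 = 2^4 · 43, so d = 43.
10^1 ≡ 10 (mod 689)
10^2 ≡ 10^2 = 100 ≡ 100 (mod 689)
10^4 ≡ 100^2 = 10000 ≡ 354 (mod 689)
10^8 ≡ 354^2 = 125316 ≡ 607 (mod 689)
10^16 ≡ 607^2 = 368449 ≡ 523 (mod 689)
10^32 ≡ 523^2 = 273529 ≡ 685 (mod 689)
43 = 32 + 8 + 2 + 1 in binary powers of 2.
So 10^43 ≡ 685 · 607 · 100 · 10 ≡ 36 (mod 689).
Squaring chain: 36 → 607 → 523 → 685; never reaches −1, so base 10 is a Miller–Rabin witness that 689 is composite.

36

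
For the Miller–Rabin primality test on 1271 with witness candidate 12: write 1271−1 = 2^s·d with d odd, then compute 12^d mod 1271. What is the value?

1080

1271 − 1 = 1270 = 2^1 · 635, so d = 635.
12^1 ≡ 12 (mod 1271)
12^2 ≡ 12^2 = 144 ≡ 144 (mod 1271)
12^4 ≡ 144^2 = 20736 ≡ 400 (mod 1271)
12^8 ≡ 400^2 = 160000 ≡ 1125 (mod 1271)
12^16 ≡ 1125^2 = 1265625 ≡ 980 (mod 1271)
12^32 ≡ 980^2 = 960400 ≡ 795 (mod 1271)
12^64 ≡ 795^2 = 632025 ≡ 338 (mod 1271)
12^128 ≡ 338^2 = 114244 ≡ 1125 (mod 1271)
12^256 ≡ 1125^2 = 1265625 ≡ 980 (mod 1271)
12^512 ≡ 980^2 = 960400 ≡ 795 (mod 1271)
635 = 512 + 64 + 32 + 16 + 8 + 2 + 1 in binary powers of 2.
So 12^635 ≡ 795 · 338 · 795 · 980 · 1125 · 144 · 12 ≡ 1080 (mod 1271).
Squaring chain: 1080; never reaches −1, so base 12 is a Miller–Rabin witness that 1271 is composite.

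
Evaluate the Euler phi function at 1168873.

Factor: 1168873 = 71 · 101 · 163.
φ(1168873) = (71−1) · (101−1) · (163−1) = 70 · 100 · 162 = 1134000.

1134000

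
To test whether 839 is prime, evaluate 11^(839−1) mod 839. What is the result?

1

11^1 ≡ 11 (mod 839)
11^2 ≡ 11^2 = 121 ≡ 121 (mod 839)
11^4 ≡ 121^2 = 14641 ≡ 378 (mod 839)
11^8 ≡ 378^2 = 142884 ≡ 254 (mod 839)
11^16 ≡ 254^2 = 64516 ≡ 752 (mod 839)
11^32 ≡ 752^2 = 565504 ≡ 18 (mod 839)
11^64 ≡ 18^2 = 324 ≡ 324 (mod 839)
11^128 ≡ 324^2 = 104976 ≡ 101 (mod 839)
11^256 ≡ 101^2 = 10201 ≡ 133 (mod 839)
11^512 ≡ 133^2 = 17689 ≡ 70 (mod 839)
838 = 512 + 256 + 64 + 4 + 2 in binary powers of 2.
So 11^838 ≡ 70 · 133 · 324 · 378 · 121 ≡ 1 (mod 839).
Since the result is 1, base 11 gives no evidence that 839 is composite.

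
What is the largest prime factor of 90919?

90919 = 23 · 3953
3953 = 59 · 67
67 is prime.
So 90919 = 23 · 59 · 67; the largest prime factor is 67.

67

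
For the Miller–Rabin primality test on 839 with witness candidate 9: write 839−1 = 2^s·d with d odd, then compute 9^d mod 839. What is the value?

1

839 − 1 = 838 = 2^1 · 419, so d = 419.
9^1 ≡ 9 (mod 839)
9^2 ≡ 9^2 = 81 ≡ 81 (mod 839)
9^4 ≡ 81^2 = 6561 ≡ 688 (mod 839)
9^8 ≡ 688^2 = 473344 ≡ 148 (mod 839)
9^16 ≡ 148^2 = 21904 ≡ 90 (mod 839)
9^32 ≡ 90^2 = 8100 ≡ 549 (mod 839)
9^64 ≡ 549^2 = 301401 ≡ 200 (mod 839)
9^128 ≡ 200^2 = 40000 ≡ 567 (mod 839)
9^256 ≡ 567^2 = 321489 ≡ 152 (mod 839)
419 = 256 + 128 + 32 + 2 + 1 in binary powers of 2.
So 9^419 ≡ 152 · 567 · 549 · 81 · 9 ≡ 1 (mod 839).
Since 9^d ≡ 1 (mod 839), base 9 does not prove 839 composite.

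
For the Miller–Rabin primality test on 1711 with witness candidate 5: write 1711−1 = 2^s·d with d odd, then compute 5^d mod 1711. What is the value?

730

1711 − 1 = 1710 = 2^1 · 855, so d = 855.
5^1 ≡ 5 (mod 1711)
5^2 ≡ 5^2 = 25 ≡ 25 (mod 1711)
5^4 ≡ 25^2 = 625 ≡ 625 (mod 1711)
5^8 ≡ 625^2 = 390625 ≡ 517 (mod 1711)
5^16 ≡ 517^2 = 267289 ≡ 373 (mod 1711)
5^32 ≡ 373^2 = 139129 ≡ 538 (mod 1711)
5^64 ≡ 538^2 = 289444 ≡ 285 (mod 1711)
5^128 ≡ 285^2 = 81225 ≡ 808 (mod 1711)
5^256 ≡ 808^2 = 652864 ≡ 973 (mod 1711)
5^512 ≡ 973^2 = 946729 ≡ 546 (mod 1711)
855 = 512 + 256 + 64 + 16 + 4 + 2 + 1 in binary powers of 2.
So 5^855 ≡ 546 · 973 · 285 · 373 · 625 · 25 · 5 ≡ 730 (mod 1711).
Squaring chain: 730; never reaches −1, so base 5 is a Miller–Rabin witness that 1711 is composite.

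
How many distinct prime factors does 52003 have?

4

52003 = 7 · 7429
7429 = 17 · 437
437 = 19 · 23
52003 = 7 · 17 · 19 · 23, which has 4 distinct prime factors.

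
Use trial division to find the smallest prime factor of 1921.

17

1921 is odd.
Digit sum 13, not divisible by 3.
Ends in 1: not divisible by 5.
7: 1921 = 7·274 + 3
11: 1921 = 11·174 + 7
13: 1921 = 13·147 + 10
17: 1921 = 17·113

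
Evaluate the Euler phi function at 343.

294

Factor: 343 = 7^3.
φ(343) = 7^2·(7−1) = 294.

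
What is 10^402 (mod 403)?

10^1 ≡ 10 (mod 403)
10^2 ≡ 10^2 = 100 ≡ 100 (mod 403)
10^4 ≡ 100^2 = 10000 ≡ 328 (mod 403)
10^8 ≡ 328^2 = 107584 ≡ 386 (mod 403)
10^16 ≡ 386^2 = 148996 ≡ 289 (mod 403)
10^32 ≡ 289^2 = 83521 ≡ 100 (mod 403)
10^64 ≡ 100^2 = 10000 ≡ 328 (mod 403)
10^128 ≡ 328^2 = 107584 ≡ 386 (mod 403)
10^256 ≡ 386^2 = 148996 ≡ 289 (mod 403)
402 = 256 + 128 + 16 + 2 in binary powers of 2.
So 10^402 ≡ 289 · 386 · 289 · 100 ≡ 66 (mod 403).
Since 66 ≠ 1, base 10 is a Fermat witness: 403 is composite.

66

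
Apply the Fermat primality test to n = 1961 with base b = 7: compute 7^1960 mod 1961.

7^1 ≡ 7 (mod 1961)
7^2 ≡ 7^2 = 49 ≡ 49 (mod 1961)
7^4 ≡ 49^2 = 2401 ≡ 440 (mod 1961)
7^8 ≡ 440^2 = 193600 ≡ 1422 (mod 1961)
7^16 ≡ 1422^2 = 2022084 ≡ 293 (mod 1961)
7^32 ≡ 293^2 = 85849 ≡ 1526 (mod 1961)
7^64 ≡ 1526^2 = 2328676 ≡ 969 (mod 1961)
7^128 ≡ 969^2 = 938961 ≡ 1603 (mod 1961)
7^256 ≡ 1603^2 = 2569609 ≡ 699 (mod 1961)
7^512 ≡ 699^2 = 488601 ≡ 312 (mod 1961)
7^1024 ≡ 312^2 = 97344 ≡ 1255 (mod 1961)
1960 = 1024 + 512 + 256 + 128 + 32 + 8 in binary powers of 2.
So 7^1960 ≡ 1255 · 312 · 699 · 1603 · 1526 · 1422 ≡ 1255 (mod 1961).
Since 1255 ≠ 1, base 7 is a Fermat witness: 1961 is composite.

1255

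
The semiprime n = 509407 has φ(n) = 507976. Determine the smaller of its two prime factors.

φ(n) = (p−1)(q−1) = n − (p+q) + 1, so p + q = 509407 − 507976 + 1 = 1432.
p and q are the roots of t² − 1432t + 509407 = 0.
Discriminant: 1432² − 4·509407 = 2050624 − 2037628 = 12996; √12996 = 114.
q = (1432 − 114)/2 = 659, p = (1432 + 114)/2 = 773.
Check: 659 · 773 = 509407.

659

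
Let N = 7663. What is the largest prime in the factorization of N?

7663 = 79 · 97
97 is prime.
So 7663 = 79 · 97; the largest prime factor is 97.

97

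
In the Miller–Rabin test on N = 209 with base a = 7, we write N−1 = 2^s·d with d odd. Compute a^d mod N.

178

209 − 1 = 208 = 2^4 · 13, so d = 13.
7^1 ≡ 7 (mod 209)
7^2 ≡ 7^2 = 49 ≡ 49 (mod 209)
7^4 ≡ 49^2 = 2401 ≡ 102 (mod 209)
7^8 ≡ 102^2 = 10404 ≡ 163 (mod 209)
13 = 8 + 4 + 1 in binary powers of 2.
So 7^13 ≡ 163 · 102 · 7 ≡ 178 (mod 209).
Squaring chain: 178 → 125 → 159 → 201; never reaches −1, so base 7 is a Miller–Rabin witness that 209 is composite.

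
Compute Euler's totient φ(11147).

10920

Factor: 11147 = 71 · 157.
φ(11147) = (71−1) · (157−1) = 70 · 156 = 10920.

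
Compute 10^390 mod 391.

10^1 ≡ 10 (mod 391)
10^2 ≡ 10^2 = 100 ≡ 100 (mod 391)
10^4 ≡ 100^2 = 10000 ≡ 225 (mod 391)
10^8 ≡ 225^2 = 50625 ≡ 186 (mod 391)
10^16 ≡ 186^2 = 34596 ≡ 188 (mod 391)
10^32 ≡ 188^2 = 35344 ≡ 154 (mod 391)
10^64 ≡ 154^2 = 23716 ≡ 256 (mod 391)
10^128 ≡ 256^2 = 65536 ≡ 239 (mod 391)
10^256 ≡ 239^2 = 57121 ≡ 35 (mod 391)
390 = 256 + 128 + 4 + 2 in binary powers of 2.
So 10^390 ≡ 35 · 239 · 225 · 100 ≡ 349 (mod 391).
Since 349 ≠ 1, base 10 is a Fermat witness: 391 is composite.

349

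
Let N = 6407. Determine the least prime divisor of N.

43

6407 is odd.
Digit sum 17, not divisible by 3.
Ends in 7: not divisible by 5.
7: 6407 = 7·915 + 2
11: 6407 = 11·582 + 5
13: 6407 = 13·492 + 11
17: 6407 = 17·376 + 15
19: 6407 = 19·337 + 4
23: 6407 = 23·278 + 13
29: 6407 = 29·220 + 27
31: 6407 = 31·206 + 21
37: 6407 = 37·173 + 6
41: 6407 = 41·156 + 11
43: 6407 = 43·149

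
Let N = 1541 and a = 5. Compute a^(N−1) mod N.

1

5^1 ≡ 5 (mod 1541)
5^2 ≡ 5^2 = 25 ≡ 25 (mod 1541)
5^4 ≡ 25^2 = 625 ≡ 625 (mod 1541)
5^8 ≡ 625^2 = 390625 ≡ 752 (mod 1541)
5^16 ≡ 752^2 = 565504 ≡ 1498 (mod 1541)
5^32 ≡ 1498^2 = 2244004 ≡ 308 (mod 1541)
5^64 ≡ 308^2 = 94864 ≡ 863 (mod 1541)
5^128 ≡ 863^2 = 744769 ≡ 466 (mod 1541)
5^256 ≡ 466^2 = 217156 ≡ 1416 (mod 1541)
5^512 ≡ 1416^2 = 2005056 ≡ 215 (mod 1541)
5^1024 ≡ 215^2 = 46225 ≡ 1536 (mod 1541)
1540 = 1024 + 512 + 4 in binary powers of 2.
So 5^1540 ≡ 1536 · 215 · 625 ≡ 1 (mod 1541).
Since the result is 1, base 5 gives no evidence that 1541 is composite.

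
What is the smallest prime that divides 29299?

83

29299 is odd.
Digit sum 31, not divisible by 3.
Ends in 9: not divisible by 5.
7: 29299 = 7·4185 + 4
11: 29299 = 11·2663 + 6
13: 29299 = 13·2253 + 10
17: 29299 = 17·1723 + 8
19: 29299 = 19·1542 + 1
23: 29299 = 23·1273 + 20
29: 29299 = 29·1010 + 9
31: 29299 = 31·945 + 4
37: 29299 = 37·791 + 32
41: 29299 = 41·714 + 25
43: 29299 = 43·681 + 16
47: 29299 = 47·623 + 18
53: 29299 = 53·552 + 43
59: 29299 = 59·496 + 35
61: 29299 = 61·480 + 19
67: 29299 = 67·437 + 20
71: 29299 = 71·412 + 47
73: 29299 = 73·401 + 26
79: 29299 = 79·370 + 69
83: 29299 = 83·353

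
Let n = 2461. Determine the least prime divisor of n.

2461 is odd.
Digit sum 13, not divisible by 3.
Ends in 1: not divisible by 5.
7: 2461 = 7·351 + 4
11: 2461 = 11·223 + 8
13: 2461 = 13·189 + 4
17: 2461 = 17·144 + 13
19: 2461 = 19·129 + 10
23: 2461 = 23·107

23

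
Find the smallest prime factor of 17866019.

67

17866019 is odd.
Digit sum 38, not divisible by 3.
Ends in 9: not divisible by 5.
7: 17866019 = 7·2552288 + 3
11: 17866019 = 11·1624183 + 6
13: 17866019 = 13·1374309 + 2
17: 17866019 = 17·1050942 + 5
19: 17866019 = 19·940316 + 15
23: 17866019 = 23·776783 + 10
29: 17866019 = 29·616069 + 18
31: 17866019 = 31·576323 + 6
37: 17866019 = 37·482865 + 14
41: 17866019 = 41·435756 + 23
43: 17866019 = 43·415488 + 35
47: 17866019 = 47·380128 + 3
53: 17866019 = 53·337094 + 37
59: 17866019 = 59·302813 + 52
61: 17866019 = 61·292885 + 34
67: 17866019 = 67·266657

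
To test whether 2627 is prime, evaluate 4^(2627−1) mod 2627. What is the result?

4^1 ≡ 4 (mod 2627)
4^2 ≡ 4^2 = 16 ≡ 16 (mod 2627)
4^4 ≡ 16^2 = 256 ≡ 256 (mod 2627)
4^8 ≡ 256^2 = 65536 ≡ 2488 (mod 2627)
4^16 ≡ 2488^2 = 6190144 ≡ 932 (mod 2627)
4^32 ≡ 932^2 = 868624 ≡ 1714 (mod 2627)
4^64 ≡ 1714^2 = 2937796 ≡ 810 (mod 2627)
4^128 ≡ 810^2 = 656100 ≡ 1977 (mod 2627)
4^256 ≡ 1977^2 = 3908529 ≡ 2180 (mod 2627)
4^512 ≡ 2180^2 = 4752400 ≡ 157 (mod 2627)
4^1024 ≡ 157^2 = 24649 ≡ 1006 (mod 2627)
4^2048 ≡ 1006^2 = 1012036 ≡ 641 (mod 2627)
2626 = 2048 + 512 + 64 + 2 in binary powers of 2.
So 4^2626 ≡ 641 · 157 · 810 · 16 ≡ 2560 (mod 2627).
Since 2560 ≠ 1, base 4 is a Fermat witness: 2627 is composite.

2560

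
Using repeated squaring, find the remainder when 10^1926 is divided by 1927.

10^1 ≡ 10 (mod 1927)
10^2 ≡ 10^2 = 100 ≡ 100 (mod 1927)
10^4 ≡ 100^2 = 10000 ≡ 365 (mod 1927)
10^8 ≡ 365^2 = 133225 ≡ 262 (mod 1927)
10^16 ≡ 262^2 = 68644 ≡ 1199 (mod 1927)
10^32 ≡ 1199^2 = 1437601 ≡ 59 (mod 1927)
10^64 ≡ 59^2 = 3481 ≡ 1554 (mod 1927)
10^128 ≡ 1554^2 = 2414916 ≡ 385 (mod 1927)
10^256 ≡ 385^2 = 148225 ≡ 1773 (mod 1927)
10^512 ≡ 1773^2 = 3143529 ≡ 592 (mod 1927)
10^1024 ≡ 592^2 = 350464 ≡ 1677 (mod 1927)
1926 = 1024 + 512 + 256 + 128 + 4 + 2 in binary powers of 2.
So 10^1926 ≡ 1677 · 592 · 1773 · 385 · 365 · 100 ≡ 1076 (mod 1927).
Since 1076 ≠ 1, base 10 is a Fermat witness: 1927 is composite.

1076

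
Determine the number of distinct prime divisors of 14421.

4

14421 = 3 · 4807
4807 = 11 · 437
437 = 19 · 23
14421 = 3 · 11 · 19 · 23, which has 4 distinct prime factors.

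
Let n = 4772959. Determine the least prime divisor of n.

4772959 is odd.
Digit sum 43, not divisible by 3.
Ends in 9: not divisible by 5.
7: 4772959 = 7·681851 + 2
11: 4772959 = 11·433905 + 4
13: 4772959 = 13·367150 + 9
17: 4772959 = 17·280762 + 5
19: 4772959 = 19·251208 + 7
23: 4772959 = 23·207519 + 22
29: 4772959 = 29·164584 + 23
31: 4772959 = 31·153966 + 13
37: 4772959 = 37·128998 + 33
41: 4772959 = 41·116413 + 26
43: 4772959 = 43·110999 + 2
47: 4772959 = 47·101552 + 15
53: 4772959 = 53·90055 + 44
59: 4772959 = 59·80897 + 36
61: 4772959 = 61·78245 + 14
67: 4772959 = 67·71238 + 13
71: 4772959 = 71·67224 + 55
73: 4772959 = 73·65383

73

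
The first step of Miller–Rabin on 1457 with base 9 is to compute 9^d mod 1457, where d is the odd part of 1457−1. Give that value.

350

1457 − 1 = 1456 = 2^4 · 91, so d = 91.
9^1 ≡ 9 (mod 1457)
9^2 ≡ 9^2 = 81 ≡ 81 (mod 1457)
9^4 ≡ 81^2 = 6561 ≡ 733 (mod 1457)
9^8 ≡ 733^2 = 537289 ≡ 1113 (mod 1457)
9^16 ≡ 1113^2 = 1238769 ≡ 319 (mod 1457)
9^32 ≡ 319^2 = 101761 ≡ 1228 (mod 1457)
9^64 ≡ 1228^2 = 1507984 ≡ 1446 (mod 1457)
91 = 64 + 16 + 8 + 2 + 1 in binary powers of 2.
So 9^91 ≡ 1446 · 319 · 1113 · 81 · 9 ≡ 350 (mod 1457).
Squaring chain: 350 → 112 → 888 → 307; never reaches −1, so base 9 is a Miller–Rabin witness that 1457 is composite.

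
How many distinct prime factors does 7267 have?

2

7267 = 13^2 · 43
7267 = 13^2 · 43, which has 2 distinct prime factors.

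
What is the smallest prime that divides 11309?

11309 is odd.
Digit sum 14, not divisible by 3.
Ends in 9: not divisible by 5.
7: 11309 = 7·1615 + 4
11: 11309 = 11·1028 + 1
13: 11309 = 13·869 + 12
17: 11309 = 17·665 + 4
19: 11309 = 19·595 + 4
23: 11309 = 23·491 + 16
29: 11309 = 29·389 + 28
31: 11309 = 31·364 + 25
37: 11309 = 37·305 + 24
41: 11309 = 41·275 + 34
43: 11309 = 43·263

43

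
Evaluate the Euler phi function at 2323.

Factor: 2323 = 23 · 101.
φ(2323) = (23−1) · (101−1) = 22 · 100 = 2200.

2200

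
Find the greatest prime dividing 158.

158 = 2 · 79
79 is prime.
So 158 = 2 · 79; the largest prime factor is 79.

79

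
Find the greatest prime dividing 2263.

73

2263 = 31 · 73
73 is prime.
So 2263 = 31 · 73; the largest prime factor is 73.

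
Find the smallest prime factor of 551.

551 is odd.
Digit sum 11, not divisible by 3.
Ends in 1: not divisible by 5.
7: 551 = 7·78 + 5
11: 551 = 11·50 + 1
13: 551 = 13·42 + 5
17: 551 = 17·32 + 7
19: 551 = 19·29

19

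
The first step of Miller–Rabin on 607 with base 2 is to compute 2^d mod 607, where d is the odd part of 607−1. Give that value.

607 − 1 = 606 = 2^1 · 303, so d = 303.
2^1 ≡ 2 (mod 607)
2^2 ≡ 2^2 = 4 ≡ 4 (mod 607)
2^4 ≡ 4^2 = 16 ≡ 16 (mod 607)
2^8 ≡ 16^2 = 256 ≡ 256 (mod 607)
2^16 ≡ 256^2 = 65536 ≡ 587 (mod 607)
2^32 ≡ 587^2 = 344569 ≡ 400 (mod 607)
2^64 ≡ 400^2 = 160000 ≡ 359 (mod 607)
2^128 ≡ 359^2 = 128881 ≡ 197 (mod 607)
2^256 ≡ 197^2 = 38809 ≡ 568 (mod 607)
303 = 256 + 32 + 8 + 4 + 2 + 1 in binary powers of 2.
So 2^303 ≡ 568 · 400 · 256 · 16 · 4 · 2 ≡ 1 (mod 607).
Since 2^d ≡ 1 (mod 607), base 2 does not prove 607 composite.

1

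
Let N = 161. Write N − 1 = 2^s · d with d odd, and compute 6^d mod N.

48

161 − 1 = 160 = 2^5 · 5, so d = 5.
6^1 ≡ 6 (mod 161)
6^2 ≡ 6^2 = 36 ≡ 36 (mod 161)
6^4 ≡ 36^2 = 1296 ≡ 8 (mod 161)
5 = 4 + 1 in binary powers of 2.
So 6^5 ≡ 8 · 6 ≡ 48 (mod 161).
Squaring chain: 48 → 50 → 85 → 141 → 78; never reaches −1, so base 6 is a Miller–Rabin witness that 161 is composite.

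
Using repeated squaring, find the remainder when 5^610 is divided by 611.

5^1 ≡ 5 (mod 611)
5^2 ≡ 5^2 = 25 ≡ 25 (mod 611)
5^4 ≡ 25^2 = 625 ≡ 14 (mod 611)
5^8 ≡ 14^2 = 196 ≡ 196 (mod 611)
5^16 ≡ 196^2 = 38416 ≡ 534 (mod 611)
5^32 ≡ 534^2 = 285156 ≡ 430 (mod 611)
5^64 ≡ 430^2 = 184900 ≡ 378 (mod 611)
5^128 ≡ 378^2 = 142884 ≡ 521 (mod 611)
5^256 ≡ 521^2 = 271441 ≡ 157 (mod 611)
5^512 ≡ 157^2 = 24649 ≡ 209 (mod 611)
610 = 512 + 64 + 32 + 2 in binary powers of 2.
So 5^610 ≡ 209 · 378 · 430 · 25 ≡ 441 (mod 611).
Since 441 ≠ 1, base 5 is a Fermat witness: 611 is composite.

441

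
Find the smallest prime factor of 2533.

2533 is odd.
Digit sum 13, not divisible by 3.
Ends in 3: not divisible by 5.
7: 2533 = 7·361 + 6
11: 2533 = 11·230 + 3
13: 2533 = 13·194 + 11
17: 2533 = 17·149

17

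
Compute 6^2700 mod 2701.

1

6^1 ≡ 6 (mod 2701)
6^2 ≡ 6^2 = 36 ≡ 36 (mod 2701)
6^4 ≡ 36^2 = 1296 ≡ 1296 (mod 2701)
6^8 ≡ 1296^2 = 1679616 ≡ 2295 (mod 2701)
6^16 ≡ 2295^2 = 5267025 ≡ 75 (mod 2701)
6^32 ≡ 75^2 = 5625 ≡ 223 (mod 2701)
6^64 ≡ 223^2 = 49729 ≡ 1111 (mod 2701)
6^128 ≡ 1111^2 = 1234321 ≡ 2665 (mod 2701)
6^256 ≡ 2665^2 = 7102225 ≡ 1296 (mod 2701)
6^512 ≡ 1296^2 = 1679616 ≡ 2295 (mod 2701)
6^1024 ≡ 2295^2 = 5267025 ≡ 75 (mod 2701)
6^2048 ≡ 75^2 = 5625 ≡ 223 (mod 2701)
2700 = 2048 + 512 + 128 + 8 + 4 in binary powers of 2.
So 6^2700 ≡ 223 · 2295 · 2665 · 2295 · 1296 ≡ 1 (mod 2701).
Since the result is 1, base 6 gives no evidence that 2701 is composite.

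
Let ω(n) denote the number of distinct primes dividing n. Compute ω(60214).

60214 = 2 · 30107
30107 = 7 · 4301
4301 = 11 · 391
391 = 17 · 23
60214 = 2 · 7 · 11 · 17 · 23, which has 5 distinct prime factors.

5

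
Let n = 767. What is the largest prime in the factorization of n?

59

767 = 13 · 59
59 is prime.
So 767 = 13 · 59; the largest prime factor is 59.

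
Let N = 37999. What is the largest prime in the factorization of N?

79

37999 = 13 · 2923
2923 = 37 · 79
79 is prime.
So 37999 = 13 · 37 · 79; the largest prime factor is 79.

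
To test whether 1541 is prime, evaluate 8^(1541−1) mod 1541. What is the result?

8^1 ≡ 8 (mod 1541)
8^2 ≡ 8^2 = 64 ≡ 64 (mod 1541)
8^4 ≡ 64^2 = 4096 ≡ 1014 (mod 1541)
8^8 ≡ 1014^2 = 1028196 ≡ 349 (mod 1541)
8^16 ≡ 349^2 = 121801 ≡ 62 (mod 1541)
8^32 ≡ 62^2 = 3844 ≡ 762 (mod 1541)
8^64 ≡ 762^2 = 580644 ≡ 1228 (mod 1541)
8^128 ≡ 1228^2 = 1507984 ≡ 886 (mod 1541)
8^256 ≡ 886^2 = 784996 ≡ 627 (mod 1541)
8^512 ≡ 627^2 = 393129 ≡ 174 (mod 1541)
8^1024 ≡ 174^2 = 30276 ≡ 997 (mod 1541)
1540 = 1024 + 512 + 4 in binary powers of 2.
So 8^1540 ≡ 997 · 174 · 1014 ≡ 1 (mod 1541).
Since the result is 1, base 8 gives no evidence that 1541 is composite.

1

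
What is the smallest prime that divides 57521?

57521 is odd.
Digit sum 20, not divisible by 3.
Ends in 1: not divisible by 5.
7: 57521 = 7·8217 + 2
11: 57521 = 11·5229 + 2
13: 57521 = 13·4424 + 9
17: 57521 = 17·3383 + 10
19: 57521 = 19·3027 + 8
23: 57521 = 23·2500 + 21
29: 57521 = 29·1983 + 14
31: 57521 = 31·1855 + 16
37: 57521 = 37·1554 + 23
41: 57521 = 41·1402 + 39
43: 57521 = 43·1337 + 30
47: 57521 = 47·1223 + 40
53: 57521 = 53·1085 + 16
59: 57521 = 59·974 + 55
61: 57521 = 61·942 + 59
67: 57521 = 67·858 + 35
71: 57521 = 71·810 + 11
73: 57521 = 73·787 + 70
79: 57521 = 79·728 + 9
83: 57521 = 83·693 + 2
89: 57521 = 89·646 + 27
97: 57521 = 97·593

97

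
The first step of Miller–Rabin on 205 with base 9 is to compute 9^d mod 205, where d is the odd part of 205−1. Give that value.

114

205 − 1 = 204 = 2^2 · 51, so d = 51.
9^1 ≡ 9 (mod 205)
9^2 ≡ 9^2 = 81 ≡ 81 (mod 205)
9^4 ≡ 81^2 = 6561 ≡ 1 (mod 205)
9^8 ≡ 1^2 = 1 ≡ 1 (mod 205)
9^16 ≡ 1^2 = 1 ≡ 1 (mod 205)
9^32 ≡ 1^2 = 1 ≡ 1 (mod 205)
51 = 32 + 16 + 2 + 1 in binary powers of 2.
So 9^51 ≡ 1 · 1 · 81 · 9 ≡ 114 (mod 205).
Squaring chain: 114 → 81; never reaches −1, so base 9 is a Miller–Rabin witness that 205 is composite.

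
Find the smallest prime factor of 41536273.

41536273 is odd.
Digit sum 31, not divisible by 3.
Ends in 3: not divisible by 5.
7: 41536273 = 7·5933753 + 2
11: 41536273 = 11·3776024 + 9
13: 41536273 = 13·3195097 + 12
17: 41536273 = 17·2443310 + 3
19: 41536273 = 19·2186119 + 12
23: 41536273 = 23·1805924 + 21
29: 41536273 = 29·1432285 + 8
31: 41536273 = 31·1339879 + 24
37: 41536273 = 37·1122601 + 36
41: 41536273 = 41·1013079 + 34
43: 41536273 = 43·965959 + 36
47: 41536273 = 47·883750 + 23
53: 41536273 = 53·783703 + 14
59: 41536273 = 59·704004 + 37
61: 41536273 = 61·680922 + 31
67: 41536273 = 67·619944 + 25
71: 41536273 = 71·585017 + 66
73: 41536273 = 73·568990 + 3
79: 41536273 = 79·525775 + 48
83: 41536273 = 83·500437 + 2
89: 41536273 = 89·466699 + 62
97: 41536273 = 97·428209

97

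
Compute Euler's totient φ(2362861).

2307360

Factor: 2362861 = 89 · 139 · 191.
φ(2362861) = (89−1) · (139−1) · (191−1) = 88 · 138 · 190 = 2307360.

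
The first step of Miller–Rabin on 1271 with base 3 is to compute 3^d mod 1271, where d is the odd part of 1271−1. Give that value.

1271 − 1 = 1270 = 2^1 · 635, so d = 635.
3^1 ≡ 3 (mod 1271)
3^2 ≡ 3^2 = 9 ≡ 9 (mod 1271)
3^4 ≡ 9^2 = 81 ≡ 81 (mod 1271)
3^8 ≡ 81^2 = 6561 ≡ 206 (mod 1271)
3^16 ≡ 206^2 = 42436 ≡ 493 (mod 1271)
3^32 ≡ 493^2 = 243049 ≡ 288 (mod 1271)
3^64 ≡ 288^2 = 82944 ≡ 329 (mod 1271)
3^128 ≡ 329^2 = 108241 ≡ 206 (mod 1271)
3^256 ≡ 206^2 = 42436 ≡ 493 (mod 1271)
3^512 ≡ 493^2 = 243049 ≡ 288 (mod 1271)
635 = 512 + 64 + 32 + 16 + 8 + 2 + 1 in binary powers of 2.
So 3^635 ≡ 288 · 329 · 288 · 493 · 206 · 9 · 3 ≡ 150 (mod 1271).
Squaring chain: 150; never reaches −1, so base 3 is a Miller–Rabin witness that 1271 is composite.

150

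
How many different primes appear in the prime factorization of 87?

2

87 = 3 · 29
87 = 3 · 29, which has 2 distinct prime factors.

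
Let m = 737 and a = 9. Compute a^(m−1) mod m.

9^1 ≡ 9 (mod 737)
9^2 ≡ 9^2 = 81 ≡ 81 (mod 737)
9^4 ≡ 81^2 = 6561 ≡ 665 (mod 737)
9^8 ≡ 665^2 = 442225 ≡ 25 (mod 737)
9^16 ≡ 25^2 = 625 ≡ 625 (mod 737)
9^32 ≡ 625^2 = 390625 ≡ 15 (mod 737)
9^64 ≡ 15^2 = 225 ≡ 225 (mod 737)
9^128 ≡ 225^2 = 50625 ≡ 509 (mod 737)
9^256 ≡ 509^2 = 259081 ≡ 394 (mod 737)
9^512 ≡ 394^2 = 155236 ≡ 466 (mod 737)
736 = 512 + 128 + 64 + 32 in binary powers of 2.
So 9^736 ≡ 466 · 509 · 225 · 15 ≡ 350 (mod 737).
Since 350 ≠ 1, base 9 is a Fermat witness: 737 is composite.

350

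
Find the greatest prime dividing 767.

767 = 13 · 59
59 is prime.
So 767 = 13 · 59; the largest prime factor is 59.

59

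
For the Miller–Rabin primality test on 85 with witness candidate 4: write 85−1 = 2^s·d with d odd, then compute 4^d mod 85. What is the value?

85 − 1 = 84 = 2^2 · 21, so d = 21.
4^1 ≡ 4 (mod 85)
4^2 ≡ 4^2 = 16 ≡ 16 (mod 85)
4^4 ≡ 16^2 = 256 ≡ 1 (mod 85)
4^8 ≡ 1^2 = 1 ≡ 1 (mod 85)
4^16 ≡ 1^2 = 1 ≡ 1 (mod 85)
21 = 16 + 4 + 1 in binary powers of 2.
So 4^21 ≡ 1 · 1 · 4 ≡ 4 (mod 85).
Squaring chain: 4 → 16; never reaches −1, so base 4 is a Miller–Rabin witness that 85 is composite.

4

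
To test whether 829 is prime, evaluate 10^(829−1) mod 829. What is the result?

10^1 ≡ 10 (mod 829)
10^2 ≡ 10^2 = 100 ≡ 100 (mod 829)
10^4 ≡ 100^2 = 10000 ≡ 52 (mod 829)
10^8 ≡ 52^2 = 2704 ≡ 217 (mod 829)
10^16 ≡ 217^2 = 47089 ≡ 665 (mod 829)
10^32 ≡ 665^2 = 442225 ≡ 368 (mod 829)
10^64 ≡ 368^2 = 135424 ≡ 297 (mod 829)
10^128 ≡ 297^2 = 88209 ≡ 335 (mod 829)
10^256 ≡ 335^2 = 112225 ≡ 310 (mod 829)
10^512 ≡ 310^2 = 96100 ≡ 765 (mod 829)
828 = 512 + 256 + 32 + 16 + 8 + 4 in binary powers of 2.
So 10^828 ≡ 765 · 310 · 368 · 665 · 217 · 52 ≡ 1 (mod 829).
Since the result is 1, base 10 gives no evidence that 829 is composite.

1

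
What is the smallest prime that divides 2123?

2123 is odd.
Digit sum 8, not divisible by 3.
Ends in 3: not divisible by 5.
7: 2123 = 7·303 + 2
11: 2123 = 11·193

11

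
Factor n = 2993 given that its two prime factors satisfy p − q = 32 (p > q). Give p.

73

Since p = q + 32, we have 2993 = q(q + 32), so q² + 32q − 2993 = 0.
Discriminant: 32² + 4·2993 = 1024 + 11972 = 12996; √12996 = 114.
q = (−32 + 114)/2 = 41, and p = q + 32 = 73.
Check: 41 · 73 = 2993.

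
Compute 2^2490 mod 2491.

2414

2^1 ≡ 2 (mod 2491)
2^2 ≡ 2^2 = 4 ≡ 4 (mod 2491)
2^4 ≡ 4^2 = 16 ≡ 16 (mod 2491)
2^8 ≡ 16^2 = 256 ≡ 256 (mod 2491)
2^16 ≡ 256^2 = 65536 ≡ 770 (mod 2491)
2^32 ≡ 770^2 = 592900 ≡ 42 (mod 2491)
2^64 ≡ 42^2 = 1764 ≡ 1764 (mod 2491)
2^128 ≡ 1764^2 = 3111696 ≡ 437 (mod 2491)
2^256 ≡ 437^2 = 190969 ≡ 1653 (mod 2491)
2^512 ≡ 1653^2 = 2732409 ≡ 2273 (mod 2491)
2^1024 ≡ 2273^2 = 5166529 ≡ 195 (mod 2491)
2^2048 ≡ 195^2 = 38025 ≡ 660 (mod 2491)
2490 = 2048 + 256 + 128 + 32 + 16 + 8 + 2 in binary powers of 2.
So 2^2490 ≡ 660 · 1653 · 437 · 42 · 770 · 256 · 4 ≡ 2414 (mod 2491).
Since 2414 ≠ 1, base 2 is a Fermat witness: 2491 is composite.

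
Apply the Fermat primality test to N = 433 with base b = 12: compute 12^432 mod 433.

12^1 ≡ 12 (mod 433)
12^2 ≡ 12^2 = 144 ≡ 144 (mod 433)
12^4 ≡ 144^2 = 20736 ≡ 385 (mod 433)
12^8 ≡ 385^2 = 148225 ≡ 139 (mod 433)
12^16 ≡ 139^2 = 19321 ≡ 269 (mod 433)
12^32 ≡ 269^2 = 72361 ≡ 50 (mod 433)
12^64 ≡ 50^2 = 2500 ≡ 335 (mod 433)
12^128 ≡ 335^2 = 112225 ≡ 78 (mod 433)
12^256 ≡ 78^2 = 6084 ≡ 22 (mod 433)
432 = 256 + 128 + 32 + 16 in binary powers of 2.
So 12^432 ≡ 22 · 78 · 50 · 269 ≡ 1 (mod 433).
Since the result is 1, base 12 gives no evidence that 433 is composite.

1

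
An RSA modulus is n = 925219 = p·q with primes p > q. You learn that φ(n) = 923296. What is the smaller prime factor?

φ(n) = (p−1)(q−1) = n − (p+q) + 1, so p + q = 925219 − 923296 + 1 = 1924.
p and q are the roots of t² − 1924t + 925219 = 0.
Discriminant: 1924² − 4·925219 = 3701776 − 3700876 = 900; √900 = 30.
q = (1924 − 30)/2 = 947, p = (1924 + 30)/2 = 977.
Check: 947 · 977 = 925219.

947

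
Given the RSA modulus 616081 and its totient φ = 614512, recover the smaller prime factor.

φ(n) = (p−1)(q−1) = n − (p+q) + 1, so p + q = 616081 − 614512 + 1 = 1570.
p and q are the roots of t² − 1570t + 616081 = 0.
Discriminant: 1570² − 4·616081 = 2464900 − 2464324 = 576; √576 = 24.
q = (1570 − 24)/2 = 773, p = (1570 + 24)/2 = 797.
Check: 773 · 797 = 616081.

773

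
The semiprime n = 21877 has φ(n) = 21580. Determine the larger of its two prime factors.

φ(n) = (p−1)(q−1) = n − (p+q) + 1, so p + q = 21877 − 21580 + 1 = 298.
p and q are the roots of t² − 298t + 21877 = 0.
Discriminant: 298² − 4·21877 = 88804 − 87508 = 1296; √1296 = 36.
q = (298 − 36)/2 = 131, p = (298 + 36)/2 = 167.
Check: 131 · 167 = 21877.

167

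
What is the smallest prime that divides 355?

355 is odd.
Digit sum 13, not divisible by 3.
Ends in 5: divisible by 5.

5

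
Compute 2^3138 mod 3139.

3057

2^1 ≡ 2 (mod 3139)
2^2 ≡ 2^2 = 4 ≡ 4 (mod 3139)
2^4 ≡ 4^2 = 16 ≡ 16 (mod 3139)
2^8 ≡ 16^2 = 256 ≡ 256 (mod 3139)
2^16 ≡ 256^2 = 65536 ≡ 2756 (mod 3139)
2^32 ≡ 2756^2 = 7595536 ≡ 2295 (mod 3139)
2^64 ≡ 2295^2 = 5267025 ≡ 2922 (mod 3139)
2^128 ≡ 2922^2 = 8538084 ≡ 4 (mod 3139)
2^256 ≡ 4^2 = 16 ≡ 16 (mod 3139)
2^512 ≡ 16^2 = 256 ≡ 256 (mod 3139)
2^1024 ≡ 256^2 = 65536 ≡ 2756 (mod 3139)
2^2048 ≡ 2756^2 = 7595536 ≡ 2295 (mod 3139)
3138 = 2048 + 1024 + 64 + 2 in binary powers of 2.
So 2^3138 ≡ 2295 · 2756 · 2922 · 4 ≡ 3057 (mod 3139).
Since 3057 ≠ 1, base 2 is a Fermat witness: 3139 is composite.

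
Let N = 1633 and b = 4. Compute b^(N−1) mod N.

4^1 ≡ 4 (mod 1633)
4^2 ≡ 4^2 = 16 ≡ 16 (mod 1633)
4^4 ≡ 16^2 = 256 ≡ 256 (mod 1633)
4^8 ≡ 256^2 = 65536 ≡ 216 (mod 1633)
4^16 ≡ 216^2 = 46656 ≡ 932 (mod 1633)
4^32 ≡ 932^2 = 868624 ≡ 1501 (mod 1633)
4^64 ≡ 1501^2 = 2253001 ≡ 1094 (mod 1633)
4^128 ≡ 1094^2 = 1196836 ≡ 1480 (mod 1633)
4^256 ≡ 1480^2 = 2190400 ≡ 547 (mod 1633)
4^512 ≡ 547^2 = 299209 ≡ 370 (mod 1633)
4^1024 ≡ 370^2 = 136900 ≡ 1361 (mod 1633)
1632 = 1024 + 512 + 64 + 32 in binary powers of 2.
So 4^1632 ≡ 1361 · 370 · 1094 · 1501 ≡ 1222 (mod 1633).
Since 1222 ≠ 1, base 4 is a Fermat witness: 1633 is composite.

1222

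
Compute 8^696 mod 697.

8^1 ≡ 8 (mod 697)
8^2 ≡ 8^2 = 64 ≡ 64 (mod 697)
8^4 ≡ 64^2 = 4096 ≡ 611 (mod 697)
8^8 ≡ 611^2 = 373321 ≡ 426 (mod 697)
8^16 ≡ 426^2 = 181476 ≡ 256 (mod 697)
8^32 ≡ 256^2 = 65536 ≡ 18 (mod 697)
8^64 ≡ 18^2 = 324 ≡ 324 (mod 697)
8^128 ≡ 324^2 = 104976 ≡ 426 (mod 697)
8^256 ≡ 426^2 = 181476 ≡ 256 (mod 697)
8^512 ≡ 256^2 = 65536 ≡ 18 (mod 697)
696 = 512 + 128 + 32 + 16 + 8 in binary powers of 2.
So 8^696 ≡ 18 · 426 · 18 · 256 · 426 ≡ 256 (mod 697).
Since 256 ≠ 1, base 8 is a Fermat witness: 697 is composite.

256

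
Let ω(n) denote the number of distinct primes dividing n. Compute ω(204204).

204204 = 2^2 · 51051
51051 = 3 · 17017
17017 = 7 · 2431
2431 = 11 · 221
221 = 13 · 17
204204 = 2^2 · 3 · 7 · 11 · 13 · 17, which has 6 distinct prime factors.

6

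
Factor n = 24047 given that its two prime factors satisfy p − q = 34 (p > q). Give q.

Since p = q + 34, we have 24047 = q(q + 34), so q² + 34q − 24047 = 0.
Discriminant: 34² + 4·24047 = 1156 + 96188 = 97344; √97344 = 312.
q = (−34 + 312)/2 = 139, and p = q + 34 = 173.
Check: 139 · 173 = 24047.

139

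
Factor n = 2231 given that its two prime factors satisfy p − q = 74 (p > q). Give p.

Since p = q + 74, we have 2231 = q(q + 74), so q² + 74q − 2231 = 0.
Discriminant: 74² + 4·2231 = 5476 + 8924 = 14400; √14400 = 120.
q = (−74 + 120)/2 = 23, and p = q + 74 = 97.
Check: 23 · 97 = 2231.

97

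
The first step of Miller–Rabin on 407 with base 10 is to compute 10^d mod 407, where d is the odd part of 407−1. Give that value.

407 − 1 = 406 = 2^1 · 203, so d = 203.
10^1 ≡ 10 (mod 407)
10^2 ≡ 10^2 = 100 ≡ 100 (mod 407)
10^4 ≡ 100^2 = 10000 ≡ 232 (mod 407)
10^8 ≡ 232^2 = 53824 ≡ 100 (mod 407)
10^16 ≡ 100^2 = 10000 ≡ 232 (mod 407)
10^32 ≡ 232^2 = 53824 ≡ 100 (mod 407)
10^64 ≡ 100^2 = 10000 ≡ 232 (mod 407)
10^128 ≡ 232^2 = 53824 ≡ 100 (mod 407)
203 = 128 + 64 + 8 + 2 + 1 in binary powers of 2.
So 10^203 ≡ 100 · 232 · 100 · 100 · 10 ≡ 285 (mod 407).
Squaring chain: 285; never reaches −1, so base 10 is a Miller–Rabin witness that 407 is composite.

285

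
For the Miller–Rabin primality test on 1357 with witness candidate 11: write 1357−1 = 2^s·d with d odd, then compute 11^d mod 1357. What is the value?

1357 − 1 = 1356 = 2^2 · 339, so d = 339.
11^1 ≡ 11 (mod 1357)
11^2 ≡ 11^2 = 121 ≡ 121 (mod 1357)
11^4 ≡ 121^2 = 14641 ≡ 1071 (mod 1357)
11^8 ≡ 1071^2 = 1147041 ≡ 376 (mod 1357)
11^16 ≡ 376^2 = 141376 ≡ 248 (mod 1357)
11^32 ≡ 248^2 = 61504 ≡ 439 (mod 1357)
11^64 ≡ 439^2 = 192721 ≡ 27 (mod 1357)
11^128 ≡ 27^2 = 729 ≡ 729 (mod 1357)
11^256 ≡ 729^2 = 531441 ≡ 854 (mod 1357)
339 = 256 + 64 + 16 + 2 + 1 in binary powers of 2.
So 11^339 ≡ 854 · 27 · 248 · 121 · 11 ≡ 364 (mod 1357).
Squaring chain: 364 → 867; never reaches −1, so base 11 is a Miller–Rabin witness that 1357 is composite.

364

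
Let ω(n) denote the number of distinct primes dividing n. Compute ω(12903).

4

12903 = 3 · 4301
4301 = 11 · 391
391 = 17 · 23
12903 = 3 · 11 · 17 · 23, which has 4 distinct prime factors.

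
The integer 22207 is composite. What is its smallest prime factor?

53

22207 is odd.
Digit sum 13, not divisible by 3.
Ends in 7: not divisible by 5.
7: 22207 = 7·3172 + 3
11: 22207 = 11·2018 + 9
13: 22207 = 13·1708 + 3
17: 22207 = 17·1306 + 5
19: 22207 = 19·1168 + 15
23: 22207 = 23·965 + 12
29: 22207 = 29·765 + 22
31: 22207 = 31·716 + 11
37: 22207 = 37·600 + 7
41: 22207 = 41·541 + 26
43: 22207 = 43·516 + 19
47: 22207 = 47·472 + 23
53: 22207 = 53·419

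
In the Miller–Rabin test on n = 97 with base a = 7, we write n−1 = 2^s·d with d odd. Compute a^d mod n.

97 − 1 = 96 = 2^5 · 3, so d = 3.
7^1 ≡ 7 (mod 97)
7^2 ≡ 7^2 = 49 ≡ 49 (mod 97)
3 = 2 + 1 in binary powers of 2.
So 7^3 ≡ 49 · 7 ≡ 52 (mod 97).
Squaring chain: 52 → 85 → 47 → 75 → 96; reaches −1, so base 7 does not prove 97 composite.

52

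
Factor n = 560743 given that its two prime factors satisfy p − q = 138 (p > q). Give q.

Since p = q + 138, we have 560743 = q(q + 138), so q² + 138q − 560743 = 0.
Discriminant: 138² + 4·560743 = 19044 + 2242972 = 2262016; √2262016 = 1504.
q = (−138 + 1504)/2 = 683, and p = q + 138 = 821.
Check: 683 · 821 = 560743.

683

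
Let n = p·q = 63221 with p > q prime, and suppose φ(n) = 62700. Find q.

φ(n) = (p−1)(q−1) = n − (p+q) + 1, so p + q = 63221 − 62700 + 1 = 522.
p and q are the roots of t² − 522t + 63221 = 0.
Discriminant: 522² − 4·63221 = 272484 − 252884 = 19600; √19600 = 140.
q = (522 − 140)/2 = 191, p = (522 + 140)/2 = 331.
Check: 191 · 331 = 63221.

191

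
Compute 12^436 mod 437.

12^1 ≡ 12 (mod 437)
12^2 ≡ 12^2 = 144 ≡ 144 (mod 437)
12^4 ≡ 144^2 = 20736 ≡ 197 (mod 437)
12^8 ≡ 197^2 = 38809 ≡ 353 (mod 437)
12^16 ≡ 353^2 = 124609 ≡ 64 (mod 437)
12^32 ≡ 64^2 = 4096 ≡ 163 (mod 437)
12^64 ≡ 163^2 = 26569 ≡ 349 (mod 437)
12^128 ≡ 349^2 = 121801 ≡ 315 (mod 437)
12^256 ≡ 315^2 = 99225 ≡ 26 (mod 437)
436 = 256 + 128 + 32 + 16 + 4 in binary powers of 2.
So 12^436 ≡ 26 · 315 · 163 · 64 · 197 ≡ 292 (mod 437).
Since 292 ≠ 1, base 12 is a Fermat witness: 437 is composite.

292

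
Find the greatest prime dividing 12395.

67

12395 = 5 · 2479
2479 = 37 · 67
67 is prime.
So 12395 = 5 · 37 · 67; the largest prime factor is 67.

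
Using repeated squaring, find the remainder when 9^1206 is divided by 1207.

973

9^1 ≡ 9 (mod 1207)
9^2 ≡ 9^2 = 81 ≡ 81 (mod 1207)
9^4 ≡ 81^2 = 6561 ≡ 526 (mod 1207)
9^8 ≡ 526^2 = 276676 ≡ 273 (mod 1207)
9^16 ≡ 273^2 = 74529 ≡ 902 (mod 1207)
9^32 ≡ 902^2 = 813604 ≡ 86 (mod 1207)
9^64 ≡ 86^2 = 7396 ≡ 154 (mod 1207)
9^128 ≡ 154^2 = 23716 ≡ 783 (mod 1207)
9^256 ≡ 783^2 = 613089 ≡ 1140 (mod 1207)
9^512 ≡ 1140^2 = 1299600 ≡ 868 (mod 1207)
9^1024 ≡ 868^2 = 753424 ≡ 256 (mod 1207)
1206 = 1024 + 128 + 32 + 16 + 4 + 2 in binary powers of 2.
So 9^1206 ≡ 256 · 783 · 86 · 902 · 526 · 81 ≡ 973 (mod 1207).
Since 973 ≠ 1, base 9 is a Fermat witness: 1207 is composite.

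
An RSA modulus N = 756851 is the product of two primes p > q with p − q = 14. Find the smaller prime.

Since p = q + 14, we have 756851 = q(q + 14), so q² + 14q − 756851 = 0.
Discriminant: 14² + 4·756851 = 196 + 3027404 = 3027600; √3027600 = 1740.
q = (−14 + 1740)/2 = 863, and p = q + 14 = 877.
Check: 863 · 877 = 756851.

863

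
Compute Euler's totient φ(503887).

Factor: 503887 = 47 · 71 · 151.
φ(503887) = (47−1) · (71−1) · (151−1) = 46 · 70 · 150 = 483000.

483000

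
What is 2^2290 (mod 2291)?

92

2^1 ≡ 2 (mod 2291)
2^2 ≡ 2^2 = 4 ≡ 4 (mod 2291)
2^4 ≡ 4^2 = 16 ≡ 16 (mod 2291)
2^8 ≡ 16^2 = 256 ≡ 256 (mod 2291)
2^16 ≡ 256^2 = 65536 ≡ 1388 (mod 2291)
2^32 ≡ 1388^2 = 1926544 ≡ 2104 (mod 2291)
2^64 ≡ 2104^2 = 4426816 ≡ 604 (mod 2291)
2^128 ≡ 604^2 = 364816 ≡ 547 (mod 2291)
2^256 ≡ 547^2 = 299209 ≡ 1379 (mod 2291)
2^512 ≡ 1379^2 = 1901641 ≡ 111 (mod 2291)
2^1024 ≡ 111^2 = 12321 ≡ 866 (mod 2291)
2^2048 ≡ 866^2 = 749956 ≡ 799 (mod 2291)
2290 = 2048 + 128 + 64 + 32 + 16 + 2 in binary powers of 2.
So 2^2290 ≡ 799 · 547 · 604 · 2104 · 1388 · 4 ≡ 92 (mod 2291).
Since 92 ≠ 1, base 2 is a Fermat witness: 2291 is composite.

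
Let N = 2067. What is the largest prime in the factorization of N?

53

2067 = 3 · 689
689 = 13 · 53
53 is prime.
So 2067 = 3 · 13 · 53; the largest prime factor is 53.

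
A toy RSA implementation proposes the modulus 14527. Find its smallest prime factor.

14527 is odd.
Digit sum 19, not divisible by 3.
Ends in 7: not divisible by 5.
7: 14527 = 7·2075 + 2
11: 14527 = 11·1320 + 7
13: 14527 = 13·1117 + 6
17: 14527 = 17·854 + 9
19: 14527 = 19·764 + 11
23: 14527 = 23·631 + 14
29: 14527 = 29·500 + 27
31: 14527 = 31·468 + 19
37: 14527 = 37·392 + 23
41: 14527 = 41·354 + 13
43: 14527 = 43·337 + 36
47: 14527 = 47·309 + 4
53: 14527 = 53·274 + 5
59: 14527 = 59·246 + 13
61: 14527 = 61·238 + 9
67: 14527 = 67·216 + 55
71: 14527 = 71·204 + 43
73: 14527 = 73·199

73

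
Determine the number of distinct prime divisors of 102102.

102102 = 2 · 51051
51051 = 3 · 17017
17017 = 7 · 2431
2431 = 11 · 221
221 = 13 · 17
102102 = 2 · 3 · 7 · 11 · 13 · 17, which has 6 distinct prime factors.

6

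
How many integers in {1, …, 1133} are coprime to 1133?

1020

Factor: 1133 = 11 · 103.
φ(1133) = (11−1) · (103−1) = 10 · 102 = 1020.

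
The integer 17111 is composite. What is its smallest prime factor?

71

17111 is odd.
Digit sum 11, not divisible by 3.
Ends in 1: not divisible by 5.
7: 17111 = 7·2444 + 3
11: 17111 = 11·1555 + 6
13: 17111 = 13·1316 + 3
17: 17111 = 17·1006 + 9
19: 17111 = 19·900 + 11
23: 17111 = 23·743 + 22
29: 17111 = 29·590 + 1
31: 17111 = 31·551 + 30
37: 17111 = 37·462 + 17
41: 17111 = 41·417 + 14
43: 17111 = 43·397 + 40
47: 17111 = 47·364 + 3
53: 17111 = 53·322 + 45
59: 17111 = 59·290 + 1
61: 17111 = 61·280 + 31
67: 17111 = 67·255 + 26
71: 17111 = 71·241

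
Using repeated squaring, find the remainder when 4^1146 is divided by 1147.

1120

4^1 ≡ 4 (mod 1147)
4^2 ≡ 4^2 = 16 ≡ 16 (mod 1147)
4^4 ≡ 16^2 = 256 ≡ 256 (mod 1147)
4^8 ≡ 256^2 = 65536 ≡ 157 (mod 1147)
4^16 ≡ 157^2 = 24649 ≡ 562 (mod 1147)
4^32 ≡ 562^2 = 315844 ≡ 419 (mod 1147)
4^64 ≡ 419^2 = 175561 ≡ 70 (mod 1147)
4^128 ≡ 70^2 = 4900 ≡ 312 (mod 1147)
4^256 ≡ 312^2 = 97344 ≡ 996 (mod 1147)
4^512 ≡ 996^2 = 992016 ≡ 1008 (mod 1147)
4^1024 ≡ 1008^2 = 1016064 ≡ 969 (mod 1147)
1146 = 1024 + 64 + 32 + 16 + 8 + 2 in binary powers of 2.
So 4^1146 ≡ 969 · 70 · 419 · 562 · 157 · 16 ≡ 1120 (mod 1147).
Since 1120 ≠ 1, base 4 is a Fermat witness: 1147 is composite.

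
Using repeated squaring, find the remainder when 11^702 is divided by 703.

11^1 ≡ 11 (mod 703)
11^2 ≡ 11^2 = 121 ≡ 121 (mod 703)
11^4 ≡ 121^2 = 14641 ≡ 581 (mod 703)
11^8 ≡ 581^2 = 337561 ≡ 121 (mod 703)
11^16 ≡ 121^2 = 14641 ≡ 581 (mod 703)
11^32 ≡ 581^2 = 337561 ≡ 121 (mod 703)
11^64 ≡ 121^2 = 14641 ≡ 581 (mod 703)
11^128 ≡ 581^2 = 337561 ≡ 121 (mod 703)
11^256 ≡ 121^2 = 14641 ≡ 581 (mod 703)
11^512 ≡ 581^2 = 337561 ≡ 121 (mod 703)
702 = 512 + 128 + 32 + 16 + 8 + 4 + 2 in binary powers of 2.
So 11^702 ≡ 121 · 121 · 121 · 581 · 121 · 581 · 121 ≡ 1 (mod 703).
Since the result is 1, base 11 gives no evidence that 703 is composite.

1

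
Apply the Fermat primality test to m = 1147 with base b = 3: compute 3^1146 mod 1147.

3^1 ≡ 3 (mod 1147)
3^2 ≡ 3^2 = 9 ≡ 9 (mod 1147)
3^4 ≡ 9^2 = 81 ≡ 81 (mod 1147)
3^8 ≡ 81^2 = 6561 ≡ 826 (mod 1147)
3^16 ≡ 826^2 = 682276 ≡ 958 (mod 1147)
3^32 ≡ 958^2 = 917764 ≡ 164 (mod 1147)
3^64 ≡ 164^2 = 26896 ≡ 515 (mod 1147)
3^128 ≡ 515^2 = 265225 ≡ 268 (mod 1147)
3^256 ≡ 268^2 = 71824 ≡ 710 (mod 1147)
3^512 ≡ 710^2 = 504100 ≡ 567 (mod 1147)
3^1024 ≡ 567^2 = 321489 ≡ 329 (mod 1147)
1146 = 1024 + 64 + 32 + 16 + 8 + 2 in binary powers of 2.
So 3^1146 ≡ 329 · 515 · 164 · 958 · 826 · 9 ≡ 47 (mod 1147).
Since 47 ≠ 1, base 3 is a Fermat witness: 1147 is composite.

47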